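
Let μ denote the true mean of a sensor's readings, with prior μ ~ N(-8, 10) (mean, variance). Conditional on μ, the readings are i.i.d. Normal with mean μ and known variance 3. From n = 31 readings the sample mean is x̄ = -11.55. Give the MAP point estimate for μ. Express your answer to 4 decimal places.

n = 31, x̄ = -11.55.
For a Normal prior and Normal likelihood with known variance, the posterior is Normal; its mode equals its mean, the precision-weighted average.
Prior precision 1/σ₀² = 1/10 = 0.1; data precision n/σ² = 31/3.
μ̂ = (0.1·(-8) + (31/3)·(-11.55)) / (0.1 + 31/3) = (-120.15)/(313/30) = -7209/626 ≈ -11.5160.

μ̂_MAP = -11.5160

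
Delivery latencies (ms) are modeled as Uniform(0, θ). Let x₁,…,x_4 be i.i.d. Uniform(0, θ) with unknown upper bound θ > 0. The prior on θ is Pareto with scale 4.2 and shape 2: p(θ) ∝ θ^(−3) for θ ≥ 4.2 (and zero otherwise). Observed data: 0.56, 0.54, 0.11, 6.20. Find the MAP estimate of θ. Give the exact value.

θ̂_MAP = 6.20

The Uniform(0, θ) likelihood is θ^(−n) for θ ≥ max(xᵢ), zero otherwise. Here max(xᵢ) = 6.20.
Posterior ∝ θ^(−3) · θ^(−4) = θ^(−7) on θ ≥ max(4.2, 6.20) = 6.20.
This density is strictly decreasing in θ, so the posterior mode lies at the lower boundary of the support.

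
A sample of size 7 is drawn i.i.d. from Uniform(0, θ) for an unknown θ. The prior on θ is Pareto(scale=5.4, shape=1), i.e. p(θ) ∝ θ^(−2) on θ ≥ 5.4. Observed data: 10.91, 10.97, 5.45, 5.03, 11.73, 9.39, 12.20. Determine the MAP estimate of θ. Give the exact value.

θ̂_MAP = 12.20

The Uniform(0, θ) likelihood is θ^(−n) for θ ≥ max(xᵢ), zero otherwise. Here max(xᵢ) = 12.20.
Posterior ∝ θ^(−2) · θ^(−7) = θ^(−9) on θ ≥ max(5.4, 12.20) = 12.20.
This density is strictly decreasing in θ, so the posterior mode lies at the lower boundary of the support.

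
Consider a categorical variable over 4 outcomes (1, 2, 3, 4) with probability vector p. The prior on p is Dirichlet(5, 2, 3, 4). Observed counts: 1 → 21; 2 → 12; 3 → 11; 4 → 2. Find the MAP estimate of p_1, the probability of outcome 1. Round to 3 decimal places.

MAP estimate: 0.446

The posterior is Dirichlet(αᵢ + nᵢ) = Dirichlet(26, 14, 14, 6).
For a Dirichlet(a₁,…,a_K) with all aᵢ > 1, the mode has j-th component (aⱼ − 1)/(Σaᵢ − K).
Here Σaᵢ = 60 and K = 4, so p_1 = (26 − 1)/(60 − 4) = 25/56 ≈ 0.446.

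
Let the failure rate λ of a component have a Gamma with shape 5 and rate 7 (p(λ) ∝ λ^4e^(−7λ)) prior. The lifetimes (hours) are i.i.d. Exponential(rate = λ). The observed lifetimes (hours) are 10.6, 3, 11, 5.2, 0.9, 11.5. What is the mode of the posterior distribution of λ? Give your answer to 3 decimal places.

λ̂_MAP = 0.203

The Exponential(rate=λ) likelihood is ∝ λ^n e^(−λΣtᵢ). Here n = 6 and Σtᵢ = 10.6 + 3 + 11 + 5.2 + 0.9 + 11.5 = 42.2.
Posterior ∝ λ^4e^(−7λ) · λ^6e^(−42.2λ) = λ^10e^(−49.2λ), i.e. Gamma(11, 49.2).
Mode = (a−1)/b = 10/49.2 ≈ 0.203.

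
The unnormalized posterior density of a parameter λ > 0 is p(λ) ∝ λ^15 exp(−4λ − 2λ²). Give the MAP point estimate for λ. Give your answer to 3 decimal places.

ℓ'(λ) = 15/λ − 4 − 4λ. Setting this to zero and multiplying by λ: 4λ² + 4λ − 15 = 0.
λ = (−4 + √(4² + 4·4·15)) / (2·4) = (−4 + √256) / 8 = (−4 + 16)/8 = 3/2.
ℓ''(λ) = −15/λ² − 4 < 0, confirming a maximum.

λ̂_MAP = 1.500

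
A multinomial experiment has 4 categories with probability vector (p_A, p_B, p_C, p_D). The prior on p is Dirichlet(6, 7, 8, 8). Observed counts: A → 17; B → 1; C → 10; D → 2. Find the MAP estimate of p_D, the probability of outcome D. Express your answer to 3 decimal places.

MAP estimate of p_D = 0.164

The posterior is Dirichlet(αᵢ + nᵢ) = Dirichlet(23, 8, 18, 10).
For a Dirichlet(a₁,…,a_K) with all aᵢ > 1, the mode has j-th component (aⱼ − 1)/(Σaᵢ − K).
Here Σaᵢ = 59 and K = 4, so p_D = (10 − 1)/(59 − 4) = 9/55 ≈ 0.164.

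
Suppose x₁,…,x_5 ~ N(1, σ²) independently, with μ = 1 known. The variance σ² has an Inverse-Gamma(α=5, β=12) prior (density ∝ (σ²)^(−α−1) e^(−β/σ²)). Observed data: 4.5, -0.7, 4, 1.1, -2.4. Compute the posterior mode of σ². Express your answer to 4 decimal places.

Sum of squared deviations about the known mean: SS = (4.5−1)² + (-0.7−1)² + (4−1)² + (1.1−1)² + (-2.4−1)² = 35.71.
The Normal likelihood contributes (σ²)^(−n/2) exp(−SS/(2σ²)), so the posterior is Inverse-Gamma(α + n/2, β + SS/2) = Inverse-Gamma(7.5, 29.855).
The mode of Inverse-Gamma(a, b) is b/(a+1) = 29.855/8.5 ≈ 3.5124.

σ̂²_MAP = 3.5124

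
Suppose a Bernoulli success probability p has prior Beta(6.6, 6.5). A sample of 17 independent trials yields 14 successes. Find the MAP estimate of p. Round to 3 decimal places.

Prior: Beta(6.6, 6.5).
Data: 14 successes in 17 trials. The binomial likelihood contributes p^14(1−p)^3, so the posterior is Beta(6.6+14, 6.5+3) = Beta(20.6, 9.5).
For Beta(a, b) with a, b > 1 the mode is (a−1)/(a+b−2) = 19.6/28.1 ≈ 0.698.

p̂_MAP = 0.698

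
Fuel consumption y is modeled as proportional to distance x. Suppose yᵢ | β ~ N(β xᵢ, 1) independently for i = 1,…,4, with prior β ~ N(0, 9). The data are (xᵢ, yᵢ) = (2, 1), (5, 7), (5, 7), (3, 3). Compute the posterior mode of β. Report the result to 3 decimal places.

log p(β | y) = −Σ(yᵢ − βxᵢ)²/(2·1) − β²/(2·9) + const.
Setting the derivative to zero: Σxᵢ(yᵢ − βxᵢ)/1 − β/9 = 0, so β = Σxᵢyᵢ / (Σxᵢ² + σ²/τ²).
Σxᵢyᵢ = 2·1 + 5·7 + 5·7 + 3·3 = 81; Σxᵢ² = 63; σ²/τ² = 1/9.
β̂_MAP = 81 / (63 + 1/9) = 81/(568/9) = 729/568 ≈ 1.283.

β̂_MAP = 1.283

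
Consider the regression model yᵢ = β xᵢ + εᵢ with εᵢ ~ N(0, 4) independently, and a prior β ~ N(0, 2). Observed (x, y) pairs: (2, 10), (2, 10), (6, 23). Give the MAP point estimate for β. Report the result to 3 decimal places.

β̂_MAP = 3.870

log p(β | y) = −Σ(yᵢ − βxᵢ)²/(2·4) − β²/(2·2) + const.
Setting the derivative to zero: Σxᵢ(yᵢ − βxᵢ)/4 − β/2 = 0, so β = Σxᵢyᵢ / (Σxᵢ² + σ²/τ²).
Σxᵢyᵢ = 2·10 + 2·10 + 6·23 = 178; Σxᵢ² = 44; σ²/τ² = 2.
β̂_MAP = 178 / (44 + 2) = 178/46 ≈ 3.870.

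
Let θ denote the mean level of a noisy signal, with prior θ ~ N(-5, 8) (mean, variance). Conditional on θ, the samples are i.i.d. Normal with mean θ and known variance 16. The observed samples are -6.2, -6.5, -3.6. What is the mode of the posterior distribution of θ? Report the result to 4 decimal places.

θ̂_MAP = -5.2600

n = 3; x̄ = ((-6.2) + (-6.5) + (-3.6))/3 = -16.3/3 = -163/30 ≈ -5.4333.
For a Normal prior and Normal likelihood with known variance, the posterior is Normal; its mode equals its mean, the precision-weighted average.
Prior precision 1/σ₀² = 1/8 = 0.125; data precision n/σ² = 3/16 = 0.1875.
θ̂ = (0.125·(-5) + 0.1875·(-163/30)) / (0.125 + 0.1875) = (-1.64375)/0.3125 = -5.2600.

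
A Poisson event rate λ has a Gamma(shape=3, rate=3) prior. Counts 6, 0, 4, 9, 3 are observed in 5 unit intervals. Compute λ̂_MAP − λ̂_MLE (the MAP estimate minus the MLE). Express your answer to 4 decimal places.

Σxᵢ = 22. Posterior is Gamma(25, 8); MAP = (25−1)/8 = 24/8 ≈ 3.00000.
MLE = x̄ = 22/5 ≈ 4.40000.
Difference = 24/8 − 22/5 = -7/5 ≈ -1.4000.

MAP − MLE = -1.4000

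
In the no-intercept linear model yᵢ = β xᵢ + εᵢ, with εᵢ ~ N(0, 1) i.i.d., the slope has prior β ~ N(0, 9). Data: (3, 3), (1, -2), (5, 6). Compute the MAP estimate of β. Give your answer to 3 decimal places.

β̂_MAP = 1.054

log p(β | y) = −Σ(yᵢ − βxᵢ)²/(2·1) − β²/(2·9) + const.
Setting the derivative to zero: Σxᵢ(yᵢ − βxᵢ)/1 − β/9 = 0, so β = Σxᵢyᵢ / (Σxᵢ² + σ²/τ²).
Σxᵢyᵢ = 3·3 + 1·(-2) + 5·6 = 37; Σxᵢ² = 35; σ²/τ² = 1/9.
β̂_MAP = 37 / (35 + 1/9) = 37/(316/9) = 333/316 ≈ 1.054.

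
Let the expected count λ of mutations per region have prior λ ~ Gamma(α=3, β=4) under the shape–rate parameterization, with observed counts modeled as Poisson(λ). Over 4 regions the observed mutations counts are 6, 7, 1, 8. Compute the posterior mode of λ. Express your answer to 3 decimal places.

Σxᵢ = 6+7+1+8 = 22, with n = 4.
Posterior ∝ λ^2e^(−4λ) · λ^22e^(−4λ) = λ^24e^(−8λ), i.e. Gamma(shape=25, rate=8).
The mode of a Gamma(a, b) with a ≥ 1 (shape–rate) is (a−1)/b = 24/8 ≈ 3.000.

λ̂_MAP = 3.000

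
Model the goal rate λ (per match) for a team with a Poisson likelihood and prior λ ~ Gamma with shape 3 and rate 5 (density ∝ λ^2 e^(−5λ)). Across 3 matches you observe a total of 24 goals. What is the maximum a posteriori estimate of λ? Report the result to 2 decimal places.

λ̂_MAP = 3.25

Σxᵢ = 24, n = 3.
Posterior ∝ λ^2e^(−5λ) · λ^24e^(−3λ) = λ^26e^(−8λ), i.e. Gamma(shape=27, rate=8).
The mode of a Gamma(a, b) with a ≥ 1 (shape–rate) is (a−1)/b = 26/8 ≈ 3.25.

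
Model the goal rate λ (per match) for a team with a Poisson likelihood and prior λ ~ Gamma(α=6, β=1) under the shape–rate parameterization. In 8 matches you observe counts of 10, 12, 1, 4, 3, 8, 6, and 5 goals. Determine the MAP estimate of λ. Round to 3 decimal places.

Σxᵢ = 10+12+1+4+3+8+6+5 = 49, with n = 8.
Posterior ∝ λ^5e^(−1λ) · λ^49e^(−8λ) = λ^54e^(−9λ), i.e. Gamma(shape=55, rate=9).
The mode of a Gamma(a, b) with a ≥ 1 (shape–rate) is (a−1)/b = 54/9 ≈ 6.000.

λ̂_MAP = 6.000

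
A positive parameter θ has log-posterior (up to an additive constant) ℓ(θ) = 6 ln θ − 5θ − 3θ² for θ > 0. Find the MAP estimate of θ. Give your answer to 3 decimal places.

θ̂_MAP = 0.667

ℓ'(θ) = 6/θ − 5 − 6θ. Setting this to zero and multiplying by θ: 6θ² + 5θ − 6 = 0.
θ = (−5 + √(5² + 4·6·6)) / (2·6) = (−5 + √169) / 12 = (−5 + 13)/12 = 2/3.
ℓ''(θ) = −6/θ² − 6 < 0, confirming a maximum.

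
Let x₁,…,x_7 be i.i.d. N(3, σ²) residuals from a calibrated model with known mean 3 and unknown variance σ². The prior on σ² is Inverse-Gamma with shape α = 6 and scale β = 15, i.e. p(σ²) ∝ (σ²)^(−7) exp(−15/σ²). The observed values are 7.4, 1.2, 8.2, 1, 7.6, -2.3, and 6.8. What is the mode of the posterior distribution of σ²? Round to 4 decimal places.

Sum of squared deviations about the known mean: SS = (7.4−3)² + (1.2−3)² + (8.2−3)² + (1−3)² + (7.6−3)² + (-2.3−3)² + (6.8−3)² = 117.33.
The Normal likelihood contributes (σ²)^(−n/2) exp(−SS/(2σ²)), so the posterior is Inverse-Gamma(α + n/2, β + SS/2) = Inverse-Gamma(9.5, 73.665).
The mode of Inverse-Gamma(a, b) is b/(a+1) = 73.665/10.5 ≈ 7.0157.

σ̂²_MAP = 7.0157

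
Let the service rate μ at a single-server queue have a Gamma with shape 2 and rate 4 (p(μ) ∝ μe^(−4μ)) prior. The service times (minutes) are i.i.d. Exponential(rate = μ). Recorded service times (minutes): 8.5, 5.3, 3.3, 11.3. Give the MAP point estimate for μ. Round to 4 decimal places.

The Exponential(rate=μ) likelihood is ∝ μ^n e^(−μΣtᵢ). Here n = 4 and Σtᵢ = 8.5 + 5.3 + 3.3 + 11.3 = 28.4.
Posterior ∝ μe^(−4μ) · μ^4e^(−28.4μ) = μ^5e^(−32.4μ), i.e. Gamma(6, 32.4).
Mode = (a−1)/b = 5/32.4 ≈ 0.1543.

μ̂_MAP = 0.1543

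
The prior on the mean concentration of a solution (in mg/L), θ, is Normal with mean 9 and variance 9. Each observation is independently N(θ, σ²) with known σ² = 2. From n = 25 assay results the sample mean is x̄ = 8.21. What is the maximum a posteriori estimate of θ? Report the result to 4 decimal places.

θ̂_MAP = 8.2170

n = 25, x̄ = 8.21.
For a Normal prior and Normal likelihood with known variance, the posterior is Normal; its mode equals its mean, the precision-weighted average.
Prior precision 1/σ₀² = 1/9; data precision n/σ² = 25/2 = 12.5.
θ̂ = ((1/9)·9 + 12.5·8.21) / (1/9 + 12.5) = 103.625/(227/18) = 7461/908 ≈ 8.2170.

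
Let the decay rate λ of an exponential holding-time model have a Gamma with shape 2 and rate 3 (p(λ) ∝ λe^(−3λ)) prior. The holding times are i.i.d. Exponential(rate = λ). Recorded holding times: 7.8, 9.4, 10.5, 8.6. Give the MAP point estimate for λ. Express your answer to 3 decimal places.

The Exponential(rate=λ) likelihood is ∝ λ^n e^(−λΣtᵢ). Here n = 4 and Σtᵢ = 7.8 + 9.4 + 10.5 + 8.6 = 36.3.
Posterior ∝ λe^(−3λ) · λ^4e^(−36.3λ) = λ^5e^(−39.3λ), i.e. Gamma(6, 39.3).
Mode = (a−1)/b = 5/39.3 ≈ 0.127.

λ̂_MAP = 0.127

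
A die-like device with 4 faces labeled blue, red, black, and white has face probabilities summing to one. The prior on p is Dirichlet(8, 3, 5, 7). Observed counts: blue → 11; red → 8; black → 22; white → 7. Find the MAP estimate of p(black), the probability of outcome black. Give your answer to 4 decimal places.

The posterior is Dirichlet(αᵢ + nᵢ) = Dirichlet(19, 11, 27, 14).
For a Dirichlet(a₁,…,a_K) with all aᵢ > 1, the mode has j-th component (aⱼ − 1)/(Σaᵢ − K).
Here Σaᵢ = 71 and K = 4, so p(black) = (27 − 1)/(71 − 4) = 26/67 ≈ 0.3881.

MAP estimate of p(black) = 0.3881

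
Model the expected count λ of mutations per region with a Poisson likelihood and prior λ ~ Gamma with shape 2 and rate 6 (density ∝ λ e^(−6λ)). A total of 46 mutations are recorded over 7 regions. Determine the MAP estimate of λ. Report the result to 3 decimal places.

Σxᵢ = 46, n = 7.
Posterior ∝ λe^(−6λ) · λ^46e^(−7λ) = λ^47e^(−13λ), i.e. Gamma(shape=48, rate=13).
The mode of a Gamma(a, b) with a ≥ 1 (shape–rate) is (a−1)/b = 47/13 ≈ 3.615.

λ̂_MAP = 3.615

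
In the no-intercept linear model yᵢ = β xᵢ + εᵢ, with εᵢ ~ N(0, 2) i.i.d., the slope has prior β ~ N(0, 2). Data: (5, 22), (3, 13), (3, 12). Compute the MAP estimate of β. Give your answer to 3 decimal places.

log p(β | y) = −Σ(yᵢ − βxᵢ)²/(2·2) − β²/(2·2) + const.
Setting the derivative to zero: Σxᵢ(yᵢ − βxᵢ)/2 − β/2 = 0, so β = Σxᵢyᵢ / (Σxᵢ² + σ²/τ²).
Σxᵢyᵢ = 5·22 + 3·13 + 3·12 = 185; Σxᵢ² = 43; σ²/τ² = 1.
β̂_MAP = 185 / (43 + 1) = 185/44 ≈ 4.205.

β̂_MAP = 4.205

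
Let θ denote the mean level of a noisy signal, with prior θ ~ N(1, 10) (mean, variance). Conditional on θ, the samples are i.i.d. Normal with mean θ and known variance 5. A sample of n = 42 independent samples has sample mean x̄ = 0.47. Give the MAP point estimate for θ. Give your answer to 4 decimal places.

n = 42, x̄ = 0.47.
For a Normal prior and Normal likelihood with known variance, the posterior is Normal; its mode equals its mean, the precision-weighted average.
Prior precision 1/σ₀² = 1/10 = 0.1; data precision n/σ² = 42/5 = 8.4.
θ̂ = (0.1·1 + 8.4·0.47) / (0.1 + 8.4) = 4.048/8.5 = 1012/2125 ≈ 0.4762.

θ̂_MAP = 0.4762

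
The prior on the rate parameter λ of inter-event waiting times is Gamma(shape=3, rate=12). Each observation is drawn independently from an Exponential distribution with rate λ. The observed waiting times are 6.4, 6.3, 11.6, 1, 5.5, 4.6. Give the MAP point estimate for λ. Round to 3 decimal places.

λ̂_MAP = 0.169

The Exponential(rate=λ) likelihood is ∝ λ^n e^(−λΣtᵢ). Here n = 6 and Σtᵢ = 6.4 + 6.3 + 11.6 + 1 + 5.5 + 4.6 = 35.4.
Posterior ∝ λ^2e^(−12λ) · λ^6e^(−35.4λ) = λ^8e^(−47.4λ), i.e. Gamma(9, 47.4).
Mode = (a−1)/b = 8/47.4 ≈ 0.169.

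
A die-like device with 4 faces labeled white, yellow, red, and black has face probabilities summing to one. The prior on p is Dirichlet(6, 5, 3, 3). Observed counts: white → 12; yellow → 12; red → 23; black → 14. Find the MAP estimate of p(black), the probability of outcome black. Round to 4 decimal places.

MAP estimate of p(black) = 0.2162

The posterior is Dirichlet(αᵢ + nᵢ) = Dirichlet(18, 17, 26, 17).
For a Dirichlet(a₁,…,a_K) with all aᵢ > 1, the mode has j-th component (aⱼ − 1)/(Σaᵢ − K).
Here Σaᵢ = 78 and K = 4, so p(black) = (17 − 1)/(78 − 4) = 16/74 ≈ 0.2162.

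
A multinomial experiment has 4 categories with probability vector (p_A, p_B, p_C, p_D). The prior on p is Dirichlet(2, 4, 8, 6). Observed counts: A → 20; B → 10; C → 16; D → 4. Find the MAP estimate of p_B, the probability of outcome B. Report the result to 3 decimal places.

MAP estimate of p_B = 0.197

The posterior is Dirichlet(αᵢ + nᵢ) = Dirichlet(22, 14, 24, 10).
For a Dirichlet(a₁,…,a_K) with all aᵢ > 1, the mode has j-th component (aⱼ − 1)/(Σaᵢ − K).
Here Σaᵢ = 70 and K = 4, so p_B = (14 − 1)/(70 − 4) = 13/66 ≈ 0.197.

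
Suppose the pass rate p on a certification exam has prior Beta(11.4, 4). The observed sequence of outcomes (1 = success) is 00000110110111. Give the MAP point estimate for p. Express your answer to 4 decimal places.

Prior: Beta(11.4, 4).
Data: 7 successes in 14 trials (from the sequence). The binomial likelihood contributes p^7(1−p)^7, so the posterior is Beta(11.4+7, 4+7) = Beta(18.4, 11).
For Beta(a, b) with a, b > 1 the mode is (a−1)/(a+b−2) = 17.4/27.4 ≈ 0.6350.

p̂_MAP = 0.6350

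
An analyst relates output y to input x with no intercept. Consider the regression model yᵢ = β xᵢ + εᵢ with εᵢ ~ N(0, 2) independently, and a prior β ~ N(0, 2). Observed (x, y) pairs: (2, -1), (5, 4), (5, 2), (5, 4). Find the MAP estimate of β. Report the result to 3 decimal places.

β̂_MAP = 0.600

log p(β | y) = −Σ(yᵢ − βxᵢ)²/(2·2) − β²/(2·2) + const.
Setting the derivative to zero: Σxᵢ(yᵢ − βxᵢ)/2 − β/2 = 0, so β = Σxᵢyᵢ / (Σxᵢ² + σ²/τ²).
Σxᵢyᵢ = 2·(-1) + 5·4 + 5·2 + 5·4 = 48; Σxᵢ² = 79; σ²/τ² = 1.
β̂_MAP = 48 / (79 + 1) = 48/80 ≈ 0.600.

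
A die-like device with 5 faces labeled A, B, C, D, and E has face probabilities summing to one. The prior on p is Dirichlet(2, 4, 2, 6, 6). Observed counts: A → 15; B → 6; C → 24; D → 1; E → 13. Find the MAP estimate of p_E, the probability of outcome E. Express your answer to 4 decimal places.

MAP estimate of p_E = 0.2432

The posterior is Dirichlet(αᵢ + nᵢ) = Dirichlet(17, 10, 26, 7, 19).
For a Dirichlet(a₁,…,a_K) with all aᵢ > 1, the mode has j-th component (aⱼ − 1)/(Σaᵢ − K).
Here Σaᵢ = 79 and K = 5, so p_E = (19 − 1)/(79 − 5) = 18/74 ≈ 0.2432.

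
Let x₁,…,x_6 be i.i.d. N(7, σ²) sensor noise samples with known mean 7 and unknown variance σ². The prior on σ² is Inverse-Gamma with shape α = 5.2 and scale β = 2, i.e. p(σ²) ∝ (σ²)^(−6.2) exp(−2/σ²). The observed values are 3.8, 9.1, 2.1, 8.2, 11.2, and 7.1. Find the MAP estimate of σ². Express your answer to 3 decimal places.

Sum of squared deviations about the known mean: SS = (3.8−7)² + (9.1−7)² + (2.1−7)² + (8.2−7)² + (11.2−7)² + (7.1−7)² = 57.75.
The Normal likelihood contributes (σ²)^(−n/2) exp(−SS/(2σ²)), so the posterior is Inverse-Gamma(α + n/2, β + SS/2) = Inverse-Gamma(8.2, 30.875).
The mode of Inverse-Gamma(a, b) is b/(a+1) = 30.875/9.2 ≈ 3.356.

σ̂²_MAP = 3.356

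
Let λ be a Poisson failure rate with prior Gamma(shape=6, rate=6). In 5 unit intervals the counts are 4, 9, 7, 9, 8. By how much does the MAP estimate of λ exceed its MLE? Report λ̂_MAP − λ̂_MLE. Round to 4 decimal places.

Σxᵢ = 37. Posterior is Gamma(43, 11); MAP = (43−1)/11 = 42/11 ≈ 3.81818.
MLE = x̄ = 37/5 ≈ 7.40000.
Difference = 42/11 − 37/5 = -197/55 ≈ -3.5818.

MAP − MLE = -3.5818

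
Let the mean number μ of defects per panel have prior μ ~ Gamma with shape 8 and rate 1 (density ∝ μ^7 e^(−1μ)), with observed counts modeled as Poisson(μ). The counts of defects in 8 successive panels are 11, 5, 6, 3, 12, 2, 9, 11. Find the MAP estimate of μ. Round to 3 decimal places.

Σxᵢ = 11+5+6+3+12+2+9+11 = 59, with n = 8.
Posterior ∝ μ^7e^(−1μ) · μ^59e^(−8μ) = μ^66e^(−9μ), i.e. Gamma(shape=67, rate=9).
The mode of a Gamma(a, b) with a ≥ 1 (shape–rate) is (a−1)/b = 66/9 ≈ 7.333.

μ̂_MAP = 7.333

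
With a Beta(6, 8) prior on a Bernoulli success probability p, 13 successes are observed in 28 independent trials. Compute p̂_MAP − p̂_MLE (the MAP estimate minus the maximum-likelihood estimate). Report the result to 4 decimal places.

Posterior is Beta(19, 23); MAP = (19−1)/(42−2) = 18/40 ≈ 0.45000.
MLE ignores the prior: p̂_MLE = k/n = 13/28 ≈ 0.46429.
Difference = 18/40 − 13/28 = -1/70 ≈ -0.0143.

MAP − MLE = -0.0143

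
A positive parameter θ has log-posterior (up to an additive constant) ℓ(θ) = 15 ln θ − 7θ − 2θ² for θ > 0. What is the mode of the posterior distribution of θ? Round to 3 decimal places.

ℓ'(θ) = 15/θ − 7 − 4θ. Setting this to zero and multiplying by θ: 4θ² + 7θ − 15 = 0.
θ = (−7 + √(7² + 4·4·15)) / (2·4) = (−7 + √289) / 8 = (−7 + 17)/8 = 5/4.
ℓ''(θ) = −15/θ² − 4 < 0, confirming a maximum.

θ̂_MAP = 1.250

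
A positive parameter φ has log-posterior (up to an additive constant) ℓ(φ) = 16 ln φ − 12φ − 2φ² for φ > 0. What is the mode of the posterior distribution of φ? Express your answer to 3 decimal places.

ℓ'(φ) = 16/φ − 12 − 4φ. Setting this to zero and multiplying by φ: 4φ² + 12φ − 16 = 0.
φ = (−12 + √(12² + 4·4·16)) / (2·4) = (−12 + √400) / 8 = (−12 + 20)/8 = 1.
ℓ''(φ) = −16/φ² − 4 < 0, confirming a maximum.

φ̂_MAP = 1.000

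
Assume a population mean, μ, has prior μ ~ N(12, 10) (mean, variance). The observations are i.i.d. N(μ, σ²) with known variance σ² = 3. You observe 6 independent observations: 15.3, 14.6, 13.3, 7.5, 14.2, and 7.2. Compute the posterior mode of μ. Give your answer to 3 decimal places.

n = 6; x̄ = (15.3 + 14.6 + 13.3 + 7.5 + 14.2 + 7.2)/6 = 72.1/6 = 721/60 ≈ 12.0167.
For a Normal prior and Normal likelihood with known variance, the posterior is Normal; its mode equals its mean, the precision-weighted average.
Prior precision 1/σ₀² = 1/10 = 0.1; data precision n/σ² = 6/3 = 2.
μ̂ = (0.1·12 + 2·(721/60)) / (0.1 + 2) = (757/30)/2.1 = 757/63 ≈ 12.016.

μ̂_MAP = 12.016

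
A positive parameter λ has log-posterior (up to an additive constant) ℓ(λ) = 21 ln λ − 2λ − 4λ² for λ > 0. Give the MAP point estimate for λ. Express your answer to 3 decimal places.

ℓ'(λ) = 21/λ − 2 − 8λ. Setting this to zero and multiplying by λ: 8λ² + 2λ − 21 = 0.
λ = (−2 + √(2² + 4·8·21)) / (2·8) = (−2 + √676) / 16 = (−2 + 26)/16 = 3/2.
ℓ''(λ) = −21/λ² − 8 < 0, confirming a maximum.

λ̂_MAP = 1.500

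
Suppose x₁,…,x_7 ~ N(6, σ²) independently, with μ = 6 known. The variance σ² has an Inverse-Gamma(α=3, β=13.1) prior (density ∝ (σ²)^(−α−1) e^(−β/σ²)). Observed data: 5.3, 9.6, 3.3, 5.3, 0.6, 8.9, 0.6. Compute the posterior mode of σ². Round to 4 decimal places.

σ̂²_MAP = 7.6107

Sum of squared deviations about the known mean: SS = (5.3−6)² + (9.6−6)² + (3.3−6)² + (5.3−6)² + (0.6−6)² + (8.9−6)² + (0.6−6)² = 87.96.
The Normal likelihood contributes (σ²)^(−n/2) exp(−SS/(2σ²)), so the posterior is Inverse-Gamma(α + n/2, β + SS/2) = Inverse-Gamma(6.5, 57.08).
The mode of Inverse-Gamma(a, b) is b/(a+1) = 57.08/7.5 ≈ 7.6107.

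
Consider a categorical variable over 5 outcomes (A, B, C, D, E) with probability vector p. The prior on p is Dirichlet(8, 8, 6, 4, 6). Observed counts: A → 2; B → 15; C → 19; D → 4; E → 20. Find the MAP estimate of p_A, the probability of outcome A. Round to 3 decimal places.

The posterior is Dirichlet(αᵢ + nᵢ) = Dirichlet(10, 23, 25, 8, 26).
For a Dirichlet(a₁,…,a_K) with all aᵢ > 1, the mode has j-th component (aⱼ − 1)/(Σaᵢ − K).
Here Σaᵢ = 92 and K = 5, so p_A = (10 − 1)/(92 − 5) = 9/87 ≈ 0.103.

MAP estimate of p_A = 0.103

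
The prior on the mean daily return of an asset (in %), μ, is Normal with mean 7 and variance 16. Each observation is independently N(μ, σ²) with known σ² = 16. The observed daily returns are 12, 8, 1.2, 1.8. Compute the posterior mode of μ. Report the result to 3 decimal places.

n = 4; x̄ = (12 + 8 + 1.2 + 1.8)/4 = 23/4 = 5.75.
For a Normal prior and Normal likelihood with known variance, the posterior is Normal; its mode equals its mean, the precision-weighted average.
Prior precision 1/σ₀² = 1/16 = 0.0625; data precision n/σ² = 4/16 = 0.25.
μ̂ = (0.0625·7 + 0.25·5.75) / (0.0625 + 0.25) = 1.875/0.3125 = 6.000.

μ̂_MAP = 6.000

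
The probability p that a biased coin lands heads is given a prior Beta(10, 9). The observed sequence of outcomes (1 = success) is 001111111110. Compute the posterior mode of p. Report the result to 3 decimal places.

p̂_MAP = 0.621

Prior: Beta(10, 9).
Data: 9 successes in 12 trials (from the sequence). The binomial likelihood contributes p^9(1−p)^3, so the posterior is Beta(10+9, 9+3) = Beta(19, 12).
For Beta(a, b) with a, b > 1 the mode is (a−1)/(a+b−2) = 18/29 ≈ 0.621.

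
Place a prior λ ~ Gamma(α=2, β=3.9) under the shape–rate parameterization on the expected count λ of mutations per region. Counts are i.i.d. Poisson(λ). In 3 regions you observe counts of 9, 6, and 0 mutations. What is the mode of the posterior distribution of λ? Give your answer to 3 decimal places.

Σxᵢ = 9+6+0 = 15, with n = 3.
Posterior ∝ λe^(−3.9λ) · λ^15e^(−3λ) = λ^16e^(−6.9λ), i.e. Gamma(shape=17, rate=6.9).
The mode of a Gamma(a, b) with a ≥ 1 (shape–rate) is (a−1)/b = 16/6.9 ≈ 2.319.

λ̂_MAP = 2.319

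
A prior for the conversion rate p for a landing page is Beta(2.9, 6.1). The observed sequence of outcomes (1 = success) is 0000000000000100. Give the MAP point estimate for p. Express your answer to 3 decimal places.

p̂_MAP = 0.126

Prior: Beta(2.9, 6.1).
Data: 1 success in 16 trials (from the sequence). The binomial likelihood contributes p(1−p)^15, so the posterior is Beta(2.9+1, 6.1+15) = Beta(3.9, 21.1).
For Beta(a, b) with a, b > 1 the mode is (a−1)/(a+b−2) = 2.9/23 ≈ 0.126.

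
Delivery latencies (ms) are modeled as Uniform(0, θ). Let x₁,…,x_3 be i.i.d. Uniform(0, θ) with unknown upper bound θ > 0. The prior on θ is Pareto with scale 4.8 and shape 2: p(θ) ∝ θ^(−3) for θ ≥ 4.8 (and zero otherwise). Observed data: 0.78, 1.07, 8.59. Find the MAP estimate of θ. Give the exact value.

The Uniform(0, θ) likelihood is θ^(−n) for θ ≥ max(xᵢ), zero otherwise. Here max(xᵢ) = 8.59.
Posterior ∝ θ^(−3) · θ^(−3) = θ^(−6) on θ ≥ max(4.8, 8.59) = 8.59.
This density is strictly decreasing in θ, so the posterior mode lies at the lower boundary of the support.

θ̂_MAP = 8.59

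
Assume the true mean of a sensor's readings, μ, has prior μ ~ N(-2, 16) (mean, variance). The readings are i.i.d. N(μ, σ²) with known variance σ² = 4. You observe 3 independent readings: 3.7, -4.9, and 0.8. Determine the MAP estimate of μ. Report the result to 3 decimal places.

μ̂_MAP = -0.277

n = 3; x̄ = (3.7 + (-4.9) + 0.8)/3 = -0.4/3 = -2/15 ≈ -0.1333.
For a Normal prior and Normal likelihood with known variance, the posterior is Normal; its mode equals its mean, the precision-weighted average.
Prior precision 1/σ₀² = 1/16 = 0.0625; data precision n/σ² = 3/4 = 0.75.
μ̂ = (0.0625·(-2) + 0.75·(-2/15)) / (0.0625 + 0.75) = (-0.225)/0.8125 = -18/65 ≈ -0.277.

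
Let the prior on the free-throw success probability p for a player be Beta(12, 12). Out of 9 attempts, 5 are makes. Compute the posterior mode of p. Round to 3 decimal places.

Prior: Beta(12, 12).
Data: 5 successes in 9 trials. The binomial likelihood contributes p^5(1−p)^4, so the posterior is Beta(12+5, 12+4) = Beta(17, 16).
For Beta(a, b) with a, b > 1 the mode is (a−1)/(a+b−2) = 16/31 ≈ 0.516.

p̂_MAP = 0.516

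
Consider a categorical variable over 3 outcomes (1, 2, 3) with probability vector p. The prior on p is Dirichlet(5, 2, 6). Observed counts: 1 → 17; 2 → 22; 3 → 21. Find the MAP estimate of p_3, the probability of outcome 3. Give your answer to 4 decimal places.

The posterior is Dirichlet(αᵢ + nᵢ) = Dirichlet(22, 24, 27).
For a Dirichlet(a₁,…,a_K) with all aᵢ > 1, the mode has j-th component (aⱼ − 1)/(Σaᵢ − K).
Here Σaᵢ = 73 and K = 3, so p_3 = (27 − 1)/(73 − 3) = 26/70 ≈ 0.3714.

MAP estimate: 0.3714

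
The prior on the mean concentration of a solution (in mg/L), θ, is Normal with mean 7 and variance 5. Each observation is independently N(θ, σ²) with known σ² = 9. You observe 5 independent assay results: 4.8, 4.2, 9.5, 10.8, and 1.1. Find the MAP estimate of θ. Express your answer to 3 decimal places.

n = 5; x̄ = (4.8 + 4.2 + 9.5 + 10.8 + 1.1)/5 = 30.4/5 = 6.08.
For a Normal prior and Normal likelihood with known variance, the posterior is Normal; its mode equals its mean, the precision-weighted average.
Prior precision 1/σ₀² = 1/5 = 0.2; data precision n/σ² = 5/9.
θ̂ = (0.2·7 + (5/9)·6.08) / (0.2 + 5/9) = (43/9)/(34/45) = 215/34 ≈ 6.324.

θ̂_MAP = 6.324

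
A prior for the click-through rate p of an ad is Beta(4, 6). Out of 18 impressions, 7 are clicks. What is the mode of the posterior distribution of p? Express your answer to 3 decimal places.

p̂_MAP = 0.385

Prior: Beta(4, 6).
Data: 7 successes in 18 trials. The binomial likelihood contributes p^7(1−p)^11, so the posterior is Beta(4+7, 6+11) = Beta(11, 17).
For Beta(a, b) with a, b > 1 the mode is (a−1)/(a+b−2) = 10/26 ≈ 0.385.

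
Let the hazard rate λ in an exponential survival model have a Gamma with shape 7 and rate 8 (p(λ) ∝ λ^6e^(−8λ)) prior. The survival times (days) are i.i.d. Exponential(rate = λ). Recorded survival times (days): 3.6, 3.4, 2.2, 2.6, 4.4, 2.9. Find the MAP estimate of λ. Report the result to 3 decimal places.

λ̂_MAP = 0.443

The Exponential(rate=λ) likelihood is ∝ λ^n e^(−λΣtᵢ). Here n = 6 and Σtᵢ = 3.6 + 3.4 + 2.2 + 2.6 + 4.4 + 2.9 = 19.1.
Posterior ∝ λ^6e^(−8λ) · λ^6e^(−19.1λ) = λ^12e^(−27.1λ), i.e. Gamma(13, 27.1).
Mode = (a−1)/b = 12/27.1 ≈ 0.443.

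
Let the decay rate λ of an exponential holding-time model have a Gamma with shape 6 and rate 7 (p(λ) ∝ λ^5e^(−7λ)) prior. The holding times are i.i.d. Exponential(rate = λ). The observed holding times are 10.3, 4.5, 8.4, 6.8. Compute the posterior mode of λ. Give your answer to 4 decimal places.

The Exponential(rate=λ) likelihood is ∝ λ^n e^(−λΣtᵢ). Here n = 4 and Σtᵢ = 10.3 + 4.5 + 8.4 + 6.8 = 30.
Posterior ∝ λ^5e^(−7λ) · λ^4e^(−30λ) = λ^9e^(−37λ), i.e. Gamma(10, 37).
Mode = (a−1)/b = 9/37 ≈ 0.2432.

λ̂_MAP = 0.2432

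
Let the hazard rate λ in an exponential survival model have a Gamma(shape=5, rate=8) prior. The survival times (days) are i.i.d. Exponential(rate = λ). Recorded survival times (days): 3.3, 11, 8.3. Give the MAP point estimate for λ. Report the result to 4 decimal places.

λ̂_MAP = 0.2288

The Exponential(rate=λ) likelihood is ∝ λ^n e^(−λΣtᵢ). Here n = 3 and Σtᵢ = 3.3 + 11 + 8.3 = 22.6.
Posterior ∝ λ^4e^(−8λ) · λ^3e^(−22.6λ) = λ^7e^(−30.6λ), i.e. Gamma(8, 30.6).
Mode = (a−1)/b = 7/30.6 ≈ 0.2288.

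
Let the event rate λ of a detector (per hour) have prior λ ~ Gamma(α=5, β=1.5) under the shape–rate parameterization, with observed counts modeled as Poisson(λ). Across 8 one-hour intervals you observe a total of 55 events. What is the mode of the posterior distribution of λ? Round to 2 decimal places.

Σxᵢ = 55, n = 8.
Posterior ∝ λ^4e^(−1.5λ) · λ^55e^(−8λ) = λ^59e^(−9.5λ), i.e. Gamma(shape=60, rate=9.5).
The mode of a Gamma(a, b) with a ≥ 1 (shape–rate) is (a−1)/b = 59/9.5 ≈ 6.21.

λ̂_MAP = 6.21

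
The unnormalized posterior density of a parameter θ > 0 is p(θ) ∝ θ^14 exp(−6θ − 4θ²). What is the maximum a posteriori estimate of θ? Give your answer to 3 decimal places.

ℓ'(θ) = 14/θ − 6 − 8θ. Setting this to zero and multiplying by θ: 8θ² + 6θ − 14 = 0.
θ = (−6 + √(6² + 4·8·14)) / (2·8) = (−6 + √484) / 16 = (−6 + 22)/16 = 1.
ℓ''(θ) = −14/θ² − 8 < 0, confirming a maximum.

θ̂_MAP = 1.000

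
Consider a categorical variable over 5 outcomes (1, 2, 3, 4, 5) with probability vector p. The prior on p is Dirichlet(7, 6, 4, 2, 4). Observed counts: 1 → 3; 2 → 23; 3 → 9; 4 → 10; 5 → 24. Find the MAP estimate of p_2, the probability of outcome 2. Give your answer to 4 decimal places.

MAP estimate: 0.3218

The posterior is Dirichlet(αᵢ + nᵢ) = Dirichlet(10, 29, 13, 12, 28).
For a Dirichlet(a₁,…,a_K) with all aᵢ > 1, the mode has j-th component (aⱼ − 1)/(Σaᵢ − K).
Here Σaᵢ = 92 and K = 5, so p_2 = (29 − 1)/(92 − 5) = 28/87 ≈ 0.3218.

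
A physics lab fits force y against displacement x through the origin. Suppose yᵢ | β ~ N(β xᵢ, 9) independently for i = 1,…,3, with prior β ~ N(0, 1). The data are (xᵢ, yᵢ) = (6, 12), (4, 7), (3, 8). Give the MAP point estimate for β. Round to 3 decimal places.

β̂_MAP = 1.771

log p(β | y) = −Σ(yᵢ − βxᵢ)²/(2·9) − β²/(2·1) + const.
Setting the derivative to zero: Σxᵢ(yᵢ − βxᵢ)/9 − β/1 = 0, so β = Σxᵢyᵢ / (Σxᵢ² + σ²/τ²).
Σxᵢyᵢ = 6·12 + 4·7 + 3·8 = 124; Σxᵢ² = 61; σ²/τ² = 9.
β̂_MAP = 124 / (61 + 9) = 124/70 ≈ 1.771.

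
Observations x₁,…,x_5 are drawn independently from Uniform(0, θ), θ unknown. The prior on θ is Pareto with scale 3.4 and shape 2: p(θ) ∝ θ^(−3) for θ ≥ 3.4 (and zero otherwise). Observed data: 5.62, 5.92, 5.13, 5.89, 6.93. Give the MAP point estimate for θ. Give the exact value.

The Uniform(0, θ) likelihood is θ^(−n) for θ ≥ max(xᵢ), zero otherwise. Here max(xᵢ) = 6.93.
Posterior ∝ θ^(−3) · θ^(−5) = θ^(−8) on θ ≥ max(3.4, 6.93) = 6.93.
This density is strictly decreasing in θ, so the posterior mode lies at the lower boundary of the support.

θ̂_MAP = 6.93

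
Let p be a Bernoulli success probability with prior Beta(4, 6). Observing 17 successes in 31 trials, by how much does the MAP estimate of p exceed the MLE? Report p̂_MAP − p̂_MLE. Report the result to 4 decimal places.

Posterior is Beta(21, 20); MAP = (21−1)/(41−2) = 20/39 ≈ 0.51282.
MLE ignores the prior: p̂_MLE = k/n = 17/31 ≈ 0.54839.
Difference = 20/39 − 17/31 = -43/1209 ≈ -0.0356.

MAP − MLE = -0.0356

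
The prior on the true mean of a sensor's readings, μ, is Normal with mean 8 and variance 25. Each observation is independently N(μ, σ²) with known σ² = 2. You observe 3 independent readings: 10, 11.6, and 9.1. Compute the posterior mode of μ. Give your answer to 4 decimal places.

μ̂_MAP = 10.1753

n = 3; x̄ = (10 + 11.6 + 9.1)/3 = 30.7/3 = 307/30 ≈ 10.2333.
For a Normal prior and Normal likelihood with known variance, the posterior is Normal; its mode equals its mean, the precision-weighted average.
Prior precision 1/σ₀² = 1/25 = 0.04; data precision n/σ² = 3/2 = 1.5.
μ̂ = (0.04·8 + 1.5·(307/30)) / (0.04 + 1.5) = 15.67/1.54 = 1567/154 ≈ 10.1753.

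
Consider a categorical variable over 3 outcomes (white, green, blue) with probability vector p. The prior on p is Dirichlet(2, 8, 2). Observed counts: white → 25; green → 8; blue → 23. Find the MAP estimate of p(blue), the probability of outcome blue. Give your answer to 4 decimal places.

MAP estimate of p(blue) = 0.3692

The posterior is Dirichlet(αᵢ + nᵢ) = Dirichlet(27, 16, 25).
For a Dirichlet(a₁,…,a_K) with all aᵢ > 1, the mode has j-th component (aⱼ − 1)/(Σaᵢ − K).
Here Σaᵢ = 68 and K = 3, so p(blue) = (25 − 1)/(68 − 3) = 24/65 ≈ 0.3692.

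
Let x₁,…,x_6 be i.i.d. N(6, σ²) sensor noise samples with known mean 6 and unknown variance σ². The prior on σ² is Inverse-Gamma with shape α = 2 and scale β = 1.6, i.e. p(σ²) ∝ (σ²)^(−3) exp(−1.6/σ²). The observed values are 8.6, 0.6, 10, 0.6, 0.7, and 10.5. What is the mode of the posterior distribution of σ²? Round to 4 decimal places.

Sum of squared deviations about the known mean: SS = (8.6−6)² + (0.6−6)² + (10−6)² + (0.6−6)² + (0.7−6)² + (10.5−6)² = 129.42.
The Normal likelihood contributes (σ²)^(−n/2) exp(−SS/(2σ²)), so the posterior is Inverse-Gamma(α + n/2, β + SS/2) = Inverse-Gamma(5, 66.31).
The mode of Inverse-Gamma(a, b) is b/(a+1) = 66.31/6 ≈ 11.0517.

σ̂²_MAP = 11.0517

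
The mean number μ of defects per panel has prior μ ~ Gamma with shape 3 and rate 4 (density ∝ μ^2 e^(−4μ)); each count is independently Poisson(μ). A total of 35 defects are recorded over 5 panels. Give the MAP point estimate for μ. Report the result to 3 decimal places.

Σxᵢ = 35, n = 5.
Posterior ∝ μ^2e^(−4μ) · μ^35e^(−5μ) = μ^37e^(−9μ), i.e. Gamma(shape=38, rate=9).
The mode of a Gamma(a, b) with a ≥ 1 (shape–rate) is (a−1)/b = 37/9 ≈ 4.111.

μ̂_MAP = 4.111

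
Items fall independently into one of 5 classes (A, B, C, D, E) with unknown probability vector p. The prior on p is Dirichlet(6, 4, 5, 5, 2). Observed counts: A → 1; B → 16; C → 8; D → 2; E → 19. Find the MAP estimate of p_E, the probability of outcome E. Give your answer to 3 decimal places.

The posterior is Dirichlet(αᵢ + nᵢ) = Dirichlet(7, 20, 13, 7, 21).
For a Dirichlet(a₁,…,a_K) with all aᵢ > 1, the mode has j-th component (aⱼ − 1)/(Σaᵢ − K).
Here Σaᵢ = 68 and K = 5, so p_E = (21 − 1)/(68 − 5) = 20/63 ≈ 0.317.

MAP estimate of p_E = 0.317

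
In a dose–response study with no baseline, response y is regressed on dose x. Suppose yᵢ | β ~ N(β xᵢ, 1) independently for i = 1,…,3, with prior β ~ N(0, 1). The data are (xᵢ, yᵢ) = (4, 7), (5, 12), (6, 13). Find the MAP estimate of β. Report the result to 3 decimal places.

log p(β | y) = −Σ(yᵢ − βxᵢ)²/(2·1) − β²/(2·1) + const.
Setting the derivative to zero: Σxᵢ(yᵢ − βxᵢ)/1 − β/1 = 0, so β = Σxᵢyᵢ / (Σxᵢ² + σ²/τ²).
Σxᵢyᵢ = 4·7 + 5·12 + 6·13 = 166; Σxᵢ² = 77; σ²/τ² = 1.
β̂_MAP = 166 / (77 + 1) = 166/78 ≈ 2.128.

β̂_MAP = 2.128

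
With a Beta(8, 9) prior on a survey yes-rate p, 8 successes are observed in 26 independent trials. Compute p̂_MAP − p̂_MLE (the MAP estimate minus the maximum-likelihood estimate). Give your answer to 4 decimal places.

Posterior is Beta(16, 27); MAP = (16−1)/(43−2) = 15/41 ≈ 0.36585.
MLE ignores the prior: p̂_MLE = k/n = 8/26 ≈ 0.30769.
Difference = 15/41 − 8/26 = 31/533 ≈ 0.0582.

MAP − MLE = 0.0582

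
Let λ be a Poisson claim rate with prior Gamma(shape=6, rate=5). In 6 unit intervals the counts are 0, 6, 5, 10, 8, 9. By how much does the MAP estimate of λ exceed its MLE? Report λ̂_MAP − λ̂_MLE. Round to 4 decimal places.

MAP − MLE = -2.4242

Σxᵢ = 38. Posterior is Gamma(44, 11); MAP = (44−1)/11 = 43/11 ≈ 3.90909.
MLE = x̄ = 38/6 ≈ 6.33333.
Difference = 43/11 − 38/6 = -80/33 ≈ -2.4242.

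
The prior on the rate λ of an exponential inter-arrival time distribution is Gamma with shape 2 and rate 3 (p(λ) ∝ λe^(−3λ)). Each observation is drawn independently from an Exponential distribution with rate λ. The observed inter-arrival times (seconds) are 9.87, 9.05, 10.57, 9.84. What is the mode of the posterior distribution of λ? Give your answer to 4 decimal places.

The Exponential(rate=λ) likelihood is ∝ λ^n e^(−λΣtᵢ). Here n = 4 and Σtᵢ = 9.87 + 9.05 + 10.57 + 9.84 = 39.33.
Posterior ∝ λe^(−3λ) · λ^4e^(−39.33λ) = λ^5e^(−42.33λ), i.e. Gamma(6, 42.33).
Mode = (a−1)/b = 5/42.33 ≈ 0.1181.

λ̂_MAP = 0.1181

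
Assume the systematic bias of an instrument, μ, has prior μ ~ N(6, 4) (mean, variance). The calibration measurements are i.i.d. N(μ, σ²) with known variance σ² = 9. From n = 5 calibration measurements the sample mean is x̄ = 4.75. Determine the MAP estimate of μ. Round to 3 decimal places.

n = 5, x̄ = 4.75.
For a Normal prior and Normal likelihood with known variance, the posterior is Normal; its mode equals its mean, the precision-weighted average.
Prior precision 1/σ₀² = 1/4 = 0.25; data precision n/σ² = 5/9.
μ̂ = (0.25·6 + (5/9)·4.75) / (0.25 + 5/9) = (149/36)/(29/36) = 149/29 ≈ 5.138.

μ̂_MAP = 5.138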